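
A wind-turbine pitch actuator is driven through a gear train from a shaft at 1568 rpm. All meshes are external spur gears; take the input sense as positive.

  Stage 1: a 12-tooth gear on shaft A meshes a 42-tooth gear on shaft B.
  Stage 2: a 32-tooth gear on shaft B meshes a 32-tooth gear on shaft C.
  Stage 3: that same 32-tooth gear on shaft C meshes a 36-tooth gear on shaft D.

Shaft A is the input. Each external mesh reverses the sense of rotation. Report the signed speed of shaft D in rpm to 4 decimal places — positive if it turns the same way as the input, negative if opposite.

-398.2222 rpm (opposite to input, |ω| = 398.2222 rpm)

Stage 1 [12T→42T]: ω = 1568.0000×12/42 = 448.0000 rpm, dir flips to −; running = −448.0000
Stage 2 [32T→32T]: ω = 448.0000×32/32 = 448.0000 rpm, dir flips to +; running = +448.0000
Stage 3 [32T→36T]: ω = 448.0000×32/36 = 398.2222 rpm, dir flips to −; running = −398.2222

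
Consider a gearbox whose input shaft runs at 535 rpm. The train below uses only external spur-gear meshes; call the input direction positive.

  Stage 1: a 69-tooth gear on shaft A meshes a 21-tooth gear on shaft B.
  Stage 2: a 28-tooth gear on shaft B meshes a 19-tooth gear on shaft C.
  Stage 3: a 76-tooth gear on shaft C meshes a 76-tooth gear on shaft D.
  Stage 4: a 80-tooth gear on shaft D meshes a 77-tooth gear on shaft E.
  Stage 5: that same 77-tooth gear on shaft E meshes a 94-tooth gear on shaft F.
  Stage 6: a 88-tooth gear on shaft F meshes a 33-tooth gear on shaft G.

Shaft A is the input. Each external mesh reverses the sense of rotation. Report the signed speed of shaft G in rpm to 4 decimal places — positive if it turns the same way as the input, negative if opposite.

+5879.2087 rpm (same as input, |ω| = 5879.2087 rpm)

Stage 1 [69T→21T]: ω = 535.0000×69/21 = 1757.8571 rpm, dir flips to −; running = −1757.8571
Stage 2 [28T→19T]: ω = 1757.8571×28/19 = 2590.5263 rpm, dir flips to +; running = +2590.5263
Stage 3 [76T→76T]: ω = 2590.5263×76/76 = 2590.5263 rpm, dir flips to −; running = −2590.5263
Stage 4 [80T→77T]: ω = 2590.5263×80/77 = 2691.4559 rpm, dir flips to +; running = +2691.4559
Stage 5 [77T→94T]: ω = 2691.4559×77/94 = 2204.7032 rpm, dir flips to −; running = −2204.7032
Stage 6 [88T→33T]: ω = 2204.7032×88/33 = 5879.2087 rpm, dir flips to +; running = +5879.2087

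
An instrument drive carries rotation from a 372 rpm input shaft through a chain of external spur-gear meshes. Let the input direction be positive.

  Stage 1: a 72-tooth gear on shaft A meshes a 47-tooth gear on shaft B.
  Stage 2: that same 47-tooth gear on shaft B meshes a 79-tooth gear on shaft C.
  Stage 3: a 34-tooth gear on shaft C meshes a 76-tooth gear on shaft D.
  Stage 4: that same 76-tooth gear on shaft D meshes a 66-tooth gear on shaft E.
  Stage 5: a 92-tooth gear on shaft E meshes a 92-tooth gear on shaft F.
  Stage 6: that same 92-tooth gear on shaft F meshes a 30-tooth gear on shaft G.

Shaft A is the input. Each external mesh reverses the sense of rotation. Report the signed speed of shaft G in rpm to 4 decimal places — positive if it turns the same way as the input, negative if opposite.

Stage 1 [72T→47T]: ω = 372.0000×72/47 = 569.8723 rpm, dir flips to −; running = −569.8723
Stage 2 [47T→79T]: ω = 569.8723×47/79 = 339.0380 rpm, dir flips to +; running = +339.0380
Stage 3 [34T→76T]: ω = 339.0380×34/76 = 151.6749 rpm, dir flips to −; running = −151.6749
Stage 4 [76T→66T]: ω = 151.6749×76/66 = 174.6559 rpm, dir flips to +; running = +174.6559
Stage 5 [92T→92T]: ω = 174.6559×92/92 = 174.6559 rpm, dir flips to −; running = −174.6559
Stage 6 [92T→30T]: ω = 174.6559×92/30 = 535.6115 rpm, dir flips to +; running = +535.6115

+535.6115 rpm (same as input, |ω| = 535.6115 rpm)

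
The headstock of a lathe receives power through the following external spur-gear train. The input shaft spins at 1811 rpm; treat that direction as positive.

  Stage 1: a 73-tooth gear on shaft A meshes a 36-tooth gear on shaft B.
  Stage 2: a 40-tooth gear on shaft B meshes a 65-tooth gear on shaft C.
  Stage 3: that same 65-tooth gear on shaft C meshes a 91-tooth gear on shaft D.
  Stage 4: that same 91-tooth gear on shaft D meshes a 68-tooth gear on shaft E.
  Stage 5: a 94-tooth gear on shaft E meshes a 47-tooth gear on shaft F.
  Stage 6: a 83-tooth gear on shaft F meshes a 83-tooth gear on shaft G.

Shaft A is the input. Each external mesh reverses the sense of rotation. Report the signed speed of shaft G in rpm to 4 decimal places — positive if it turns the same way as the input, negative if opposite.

Stage 1 [73T→36T]: ω = 1811.0000×73/36 = 3672.3056 rpm, dir flips to −; running = −3672.3056
Stage 2 [40T→65T]: ω = 3672.3056×40/65 = 2259.8803 rpm, dir flips to +; running = +2259.8803
Stage 3 [65T→91T]: ω = 2259.8803×65/91 = 1614.2002 rpm, dir flips to −; running = −1614.2002
Stage 4 [91T→68T]: ω = 1614.2002×91/68 = 2160.1797 rpm, dir flips to +; running = +2160.1797
Stage 5 [94T→47T]: ω = 2160.1797×94/47 = 4320.3595 rpm, dir flips to −; running = −4320.3595
Stage 6 [83T→83T]: ω = 4320.3595×83/83 = 4320.3595 rpm, dir flips to +; running = +4320.3595

+4320.3595 rpm (same as input, |ω| = 4320.3595 rpm)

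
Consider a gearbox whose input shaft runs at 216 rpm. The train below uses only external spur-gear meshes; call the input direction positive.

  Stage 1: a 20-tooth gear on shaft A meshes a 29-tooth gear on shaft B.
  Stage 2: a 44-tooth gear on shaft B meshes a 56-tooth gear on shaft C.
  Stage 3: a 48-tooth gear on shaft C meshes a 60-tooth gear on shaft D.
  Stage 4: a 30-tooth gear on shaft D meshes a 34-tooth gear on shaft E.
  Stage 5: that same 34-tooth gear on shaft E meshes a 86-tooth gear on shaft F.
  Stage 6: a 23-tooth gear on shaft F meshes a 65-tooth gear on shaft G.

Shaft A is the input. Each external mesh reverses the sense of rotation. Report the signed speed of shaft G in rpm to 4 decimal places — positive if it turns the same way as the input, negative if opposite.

+11.5579 rpm (same as input, |ω| = 11.5579 rpm)

Stage 1 [20T→29T]: ω = 216.0000×20/29 = 148.9655 rpm, dir flips to −; running = −148.9655
Stage 2 [44T→56T]: ω = 148.9655×44/56 = 117.0443 rpm, dir flips to +; running = +117.0443
Stage 3 [48T→60T]: ω = 117.0443×48/60 = 93.6355 rpm, dir flips to −; running = −93.6355
Stage 4 [30T→34T]: ω = 93.6355×30/34 = 82.6195 rpm, dir flips to +; running = +82.6195
Stage 5 [34T→86T]: ω = 82.6195×34/86 = 32.6635 rpm, dir flips to −; running = −32.6635
Stage 6 [23T→65T]: ω = 32.6635×23/65 = 11.5579 rpm, dir flips to +; running = +11.5579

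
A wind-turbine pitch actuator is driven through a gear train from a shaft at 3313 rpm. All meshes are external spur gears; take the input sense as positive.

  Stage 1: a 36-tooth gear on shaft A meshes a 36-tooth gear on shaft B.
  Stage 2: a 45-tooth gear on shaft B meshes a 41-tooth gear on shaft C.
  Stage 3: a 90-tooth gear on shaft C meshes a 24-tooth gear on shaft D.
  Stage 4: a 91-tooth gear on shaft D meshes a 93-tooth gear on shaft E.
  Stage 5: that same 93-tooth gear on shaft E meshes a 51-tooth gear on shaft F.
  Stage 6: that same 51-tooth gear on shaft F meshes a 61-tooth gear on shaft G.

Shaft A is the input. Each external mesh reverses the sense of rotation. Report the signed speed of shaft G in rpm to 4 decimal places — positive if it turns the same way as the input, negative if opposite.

Stage 1 [36T→36T]: ω = 3313.0000×36/36 = 3313.0000 rpm, dir flips to −; running = −3313.0000
Stage 2 [45T→41T]: ω = 3313.0000×45/41 = 3636.2195 rpm, dir flips to +; running = +3636.2195
Stage 3 [90T→24T]: ω = 3636.2195×90/24 = 13635.8232 rpm, dir flips to −; running = −13635.8232
Stage 4 [91T→93T]: ω = 13635.8232×91/93 = 13342.5797 rpm, dir flips to +; running = +13342.5797
Stage 5 [93T→51T]: ω = 13342.5797×93/51 = 24330.5864 rpm, dir flips to −; running = −24330.5864
Stage 6 [51T→61T]: ω = 24330.5864×51/61 = 20341.9657 rpm, dir flips to +; running = +20341.9657

+20341.9657 rpm (same as input, |ω| = 20341.9657 rpm)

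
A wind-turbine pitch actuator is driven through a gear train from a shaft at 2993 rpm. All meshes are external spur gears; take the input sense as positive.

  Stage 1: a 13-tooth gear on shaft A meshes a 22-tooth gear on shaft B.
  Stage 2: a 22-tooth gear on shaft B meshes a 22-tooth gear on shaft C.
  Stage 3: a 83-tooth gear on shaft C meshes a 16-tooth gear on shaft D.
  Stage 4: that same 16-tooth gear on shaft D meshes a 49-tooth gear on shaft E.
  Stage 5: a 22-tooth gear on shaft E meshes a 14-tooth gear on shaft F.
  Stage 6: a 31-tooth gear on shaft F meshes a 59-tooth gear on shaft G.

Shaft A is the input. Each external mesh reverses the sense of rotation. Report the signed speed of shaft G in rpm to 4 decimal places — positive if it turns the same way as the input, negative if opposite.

Stage 1 [13T→22T]: ω = 2993.0000×13/22 = 1768.5909 rpm, dir flips to −; running = −1768.5909
Stage 2 [22T→22T]: ω = 1768.5909×22/22 = 1768.5909 rpm, dir flips to +; running = +1768.5909
Stage 3 [83T→16T]: ω = 1768.5909×83/16 = 9174.5653 rpm, dir flips to −; running = −9174.5653
Stage 4 [16T→49T]: ω = 9174.5653×16/49 = 2995.7764 rpm, dir flips to +; running = +2995.7764
Stage 5 [22T→14T]: ω = 2995.7764×22/14 = 4707.6487 rpm, dir flips to −; running = −4707.6487
Stage 6 [31T→59T]: ω = 4707.6487×31/59 = 2473.5103 rpm, dir flips to +; running = +2473.5103

+2473.5103 rpm (same as input, |ω| = 2473.5103 rpm)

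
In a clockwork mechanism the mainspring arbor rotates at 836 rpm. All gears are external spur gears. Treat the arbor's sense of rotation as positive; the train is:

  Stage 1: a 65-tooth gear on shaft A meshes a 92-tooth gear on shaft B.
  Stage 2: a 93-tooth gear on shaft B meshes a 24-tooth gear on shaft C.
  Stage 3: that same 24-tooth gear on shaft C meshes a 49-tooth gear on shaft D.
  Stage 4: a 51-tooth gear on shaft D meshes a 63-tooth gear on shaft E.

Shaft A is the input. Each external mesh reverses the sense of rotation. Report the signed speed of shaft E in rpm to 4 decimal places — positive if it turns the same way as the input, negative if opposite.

Stage 1 [65T→92T]: ω = 836.0000×65/92 = 590.6522 rpm, dir flips to −; running = −590.6522
Stage 2 [93T→24T]: ω = 590.6522×93/24 = 2288.7772 rpm, dir flips to +; running = +2288.7772
Stage 3 [24T→49T]: ω = 2288.7772×24/49 = 1121.0337 rpm, dir flips to −; running = −1121.0337
Stage 4 [51T→63T]: ω = 1121.0337×51/63 = 907.5035 rpm, dir flips to +; running = +907.5035

+907.5035 rpm (same as input, |ω| = 907.5035 rpm)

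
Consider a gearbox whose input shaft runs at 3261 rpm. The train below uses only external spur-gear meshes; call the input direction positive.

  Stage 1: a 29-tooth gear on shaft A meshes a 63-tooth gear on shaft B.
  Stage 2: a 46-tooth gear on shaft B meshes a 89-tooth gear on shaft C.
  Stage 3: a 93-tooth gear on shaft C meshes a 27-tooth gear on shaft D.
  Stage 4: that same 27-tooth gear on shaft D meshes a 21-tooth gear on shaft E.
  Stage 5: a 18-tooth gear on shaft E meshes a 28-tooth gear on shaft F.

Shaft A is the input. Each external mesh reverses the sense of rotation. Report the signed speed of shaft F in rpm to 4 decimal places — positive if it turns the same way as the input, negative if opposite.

Stage 1 [29T→63T]: ω = 3261.0000×29/63 = 1501.0952 rpm, dir flips to −; running = −1501.0952
Stage 2 [46T→89T]: ω = 1501.0952×46/89 = 775.8470 rpm, dir flips to +; running = +775.8470
Stage 3 [93T→27T]: ω = 775.8470×93/27 = 2672.3618 rpm, dir flips to −; running = −2672.3618
Stage 4 [27T→21T]: ω = 2672.3618×27/21 = 3435.8938 rpm, dir flips to +; running = +3435.8938
Stage 5 [18T→28T]: ω = 3435.8938×18/28 = 2208.7888 rpm, dir flips to −; running = −2208.7888

-2208.7888 rpm (opposite to input, |ω| = 2208.7888 rpm)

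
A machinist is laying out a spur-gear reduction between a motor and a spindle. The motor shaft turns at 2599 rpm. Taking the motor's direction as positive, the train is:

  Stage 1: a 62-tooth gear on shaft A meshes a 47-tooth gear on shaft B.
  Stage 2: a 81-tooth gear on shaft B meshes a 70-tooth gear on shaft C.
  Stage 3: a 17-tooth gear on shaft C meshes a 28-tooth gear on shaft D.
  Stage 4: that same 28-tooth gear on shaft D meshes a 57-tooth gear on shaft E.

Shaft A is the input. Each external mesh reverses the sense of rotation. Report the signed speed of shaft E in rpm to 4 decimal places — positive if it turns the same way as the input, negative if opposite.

Stage 1 [62T→47T]: ω = 2599.0000×62/47 = 3428.4681 rpm, dir flips to −; running = −3428.4681
Stage 2 [81T→70T]: ω = 3428.4681×81/70 = 3967.2274 rpm, dir flips to +; running = +3967.2274
Stage 3 [17T→28T]: ω = 3967.2274×17/28 = 2408.6738 rpm, dir flips to −; running = −2408.6738
Stage 4 [28T→57T]: ω = 2408.6738×28/57 = 1183.2082 rpm, dir flips to +; running = +1183.2082

+1183.2082 rpm (same as input, |ω| = 1183.2082 rpm)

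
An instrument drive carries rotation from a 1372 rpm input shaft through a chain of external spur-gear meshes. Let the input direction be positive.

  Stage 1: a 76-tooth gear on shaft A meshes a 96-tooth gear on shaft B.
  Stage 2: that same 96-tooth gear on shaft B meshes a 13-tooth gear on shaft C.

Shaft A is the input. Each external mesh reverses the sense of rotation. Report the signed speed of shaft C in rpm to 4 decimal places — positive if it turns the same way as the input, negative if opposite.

+8020.9231 rpm (same as input, |ω| = 8020.9231 rpm)

Stage 1 [76T→96T]: ω = 1372.0000×76/96 = 1086.1667 rpm, dir flips to −; running = −1086.1667
Stage 2 [96T→13T]: ω = 1086.1667×96/13 = 8020.9231 rpm, dir flips to +; running = +8020.9231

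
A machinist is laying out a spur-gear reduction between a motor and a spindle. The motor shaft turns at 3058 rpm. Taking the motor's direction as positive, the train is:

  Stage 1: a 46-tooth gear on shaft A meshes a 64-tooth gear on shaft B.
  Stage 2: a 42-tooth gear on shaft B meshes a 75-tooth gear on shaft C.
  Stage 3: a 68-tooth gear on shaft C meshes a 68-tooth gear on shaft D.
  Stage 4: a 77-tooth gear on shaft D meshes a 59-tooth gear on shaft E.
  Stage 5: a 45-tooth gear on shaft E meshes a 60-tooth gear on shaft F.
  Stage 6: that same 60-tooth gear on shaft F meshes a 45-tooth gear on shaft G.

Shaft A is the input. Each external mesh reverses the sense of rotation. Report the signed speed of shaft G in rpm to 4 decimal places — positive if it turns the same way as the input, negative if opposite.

+1606.3570 rpm (same as input, |ω| = 1606.3570 rpm)

Stage 1 [46T→64T]: ω = 3058.0000×46/64 = 2197.9375 rpm, dir flips to −; running = −2197.9375
Stage 2 [42T→75T]: ω = 2197.9375×42/75 = 1230.8450 rpm, dir flips to +; running = +1230.8450
Stage 3 [68T→68T]: ω = 1230.8450×68/68 = 1230.8450 rpm, dir flips to −; running = −1230.8450
Stage 4 [77T→59T]: ω = 1230.8450×77/59 = 1606.3570 rpm, dir flips to +; running = +1606.3570
Stage 5 [45T→60T]: ω = 1606.3570×45/60 = 1204.7678 rpm, dir flips to −; running = −1204.7678
Stage 6 [60T→45T]: ω = 1204.7678×60/45 = 1606.3570 rpm, dir flips to +; running = +1606.3570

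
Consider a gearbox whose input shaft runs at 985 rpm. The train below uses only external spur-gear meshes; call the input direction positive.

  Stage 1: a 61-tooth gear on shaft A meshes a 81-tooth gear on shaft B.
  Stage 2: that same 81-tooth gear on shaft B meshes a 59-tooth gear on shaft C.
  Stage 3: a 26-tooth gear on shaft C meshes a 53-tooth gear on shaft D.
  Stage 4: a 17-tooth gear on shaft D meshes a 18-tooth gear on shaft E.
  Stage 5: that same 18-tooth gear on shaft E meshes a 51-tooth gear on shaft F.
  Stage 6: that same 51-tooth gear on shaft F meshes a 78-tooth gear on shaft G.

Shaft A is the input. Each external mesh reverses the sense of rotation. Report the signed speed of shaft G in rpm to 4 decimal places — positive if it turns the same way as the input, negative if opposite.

Stage 1 [61T→81T]: ω = 985.0000×61/81 = 741.7901 rpm, dir flips to −; running = −741.7901
Stage 2 [81T→59T]: ω = 741.7901×81/59 = 1018.3898 rpm, dir flips to +; running = +1018.3898
Stage 3 [26T→53T]: ω = 1018.3898×26/53 = 499.5875 rpm, dir flips to −; running = −499.5875
Stage 4 [17T→18T]: ω = 499.5875×17/18 = 471.8326 rpm, dir flips to +; running = +471.8326
Stage 5 [18T→51T]: ω = 471.8326×18/51 = 166.5292 rpm, dir flips to −; running = −166.5292
Stage 6 [51T→78T]: ω = 166.5292×51/78 = 108.8844 rpm, dir flips to +; running = +108.8844

+108.8844 rpm (same as input, |ω| = 108.8844 rpm)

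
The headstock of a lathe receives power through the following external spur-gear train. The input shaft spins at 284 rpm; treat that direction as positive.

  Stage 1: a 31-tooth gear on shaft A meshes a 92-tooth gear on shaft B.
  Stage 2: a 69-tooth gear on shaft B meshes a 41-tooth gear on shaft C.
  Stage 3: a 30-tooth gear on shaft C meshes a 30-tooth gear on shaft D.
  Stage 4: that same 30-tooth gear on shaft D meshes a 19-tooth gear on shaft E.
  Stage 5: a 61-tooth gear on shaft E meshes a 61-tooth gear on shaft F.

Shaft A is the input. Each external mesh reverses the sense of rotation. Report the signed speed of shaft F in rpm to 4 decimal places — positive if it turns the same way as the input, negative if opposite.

-254.2875 rpm (opposite to input, |ω| = 254.2875 rpm)

Stage 1 [31T→92T]: ω = 284.0000×31/92 = 95.6957 rpm, dir flips to −; running = −95.6957
Stage 2 [69T→41T]: ω = 95.6957×69/41 = 161.0488 rpm, dir flips to +; running = +161.0488
Stage 3 [30T→30T]: ω = 161.0488×30/30 = 161.0488 rpm, dir flips to −; running = −161.0488
Stage 4 [30T→19T]: ω = 161.0488×30/19 = 254.2875 rpm, dir flips to +; running = +254.2875
Stage 5 [61T→61T]: ω = 254.2875×61/61 = 254.2875 rpm, dir flips to −; running = −254.2875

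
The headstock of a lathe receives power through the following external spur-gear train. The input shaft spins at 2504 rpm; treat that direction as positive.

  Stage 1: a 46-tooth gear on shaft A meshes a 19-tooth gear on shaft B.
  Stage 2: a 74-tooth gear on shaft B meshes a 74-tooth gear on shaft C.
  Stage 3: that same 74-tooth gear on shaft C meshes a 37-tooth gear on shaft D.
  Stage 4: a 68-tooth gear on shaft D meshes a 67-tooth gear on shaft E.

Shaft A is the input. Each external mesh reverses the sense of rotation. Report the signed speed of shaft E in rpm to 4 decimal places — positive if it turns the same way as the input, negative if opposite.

Stage 1 [46T→19T]: ω = 2504.0000×46/19 = 6062.3158 rpm, dir flips to −; running = −6062.3158
Stage 2 [74T→74T]: ω = 6062.3158×74/74 = 6062.3158 rpm, dir flips to +; running = +6062.3158
Stage 3 [74T→37T]: ω = 6062.3158×74/37 = 12124.6316 rpm, dir flips to −; running = −12124.6316
Stage 4 [68T→67T]: ω = 12124.6316×68/67 = 12305.5962 rpm, dir flips to +; running = +12305.5962

+12305.5962 rpm (same as input, |ω| = 12305.5962 rpm)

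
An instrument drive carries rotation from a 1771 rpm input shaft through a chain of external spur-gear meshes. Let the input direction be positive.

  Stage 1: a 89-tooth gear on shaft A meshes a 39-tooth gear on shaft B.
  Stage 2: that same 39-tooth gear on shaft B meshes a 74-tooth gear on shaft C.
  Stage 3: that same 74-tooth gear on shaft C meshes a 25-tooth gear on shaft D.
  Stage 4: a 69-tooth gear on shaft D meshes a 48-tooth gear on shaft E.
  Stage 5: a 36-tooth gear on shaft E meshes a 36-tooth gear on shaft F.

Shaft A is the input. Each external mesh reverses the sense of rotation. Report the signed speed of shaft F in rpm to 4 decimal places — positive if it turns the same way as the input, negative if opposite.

Stage 1 [89T→39T]: ω = 1771.0000×89/39 = 4041.5128 rpm, dir flips to −; running = −4041.5128
Stage 2 [39T→74T]: ω = 4041.5128×39/74 = 2129.9865 rpm, dir flips to +; running = +2129.9865
Stage 3 [74T→25T]: ω = 2129.9865×74/25 = 6304.7600 rpm, dir flips to −; running = −6304.7600
Stage 4 [69T→48T]: ω = 6304.7600×69/48 = 9063.0925 rpm, dir flips to +; running = +9063.0925
Stage 5 [36T→36T]: ω = 9063.0925×36/36 = 9063.0925 rpm, dir flips to −; running = −9063.0925

-9063.0925 rpm (opposite to input, |ω| = 9063.0925 rpm)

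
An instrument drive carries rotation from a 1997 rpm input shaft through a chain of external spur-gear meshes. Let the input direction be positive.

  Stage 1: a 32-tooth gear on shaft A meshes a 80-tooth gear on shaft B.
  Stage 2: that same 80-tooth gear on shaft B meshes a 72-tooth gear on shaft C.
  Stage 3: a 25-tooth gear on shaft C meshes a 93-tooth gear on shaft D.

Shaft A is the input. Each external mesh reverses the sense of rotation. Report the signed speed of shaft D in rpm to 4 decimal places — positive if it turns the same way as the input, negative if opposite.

-238.5902 rpm (opposite to input, |ω| = 238.5902 rpm)

Stage 1 [32T→80T]: ω = 1997.0000×32/80 = 798.8000 rpm, dir flips to −; running = −798.8000
Stage 2 [80T→72T]: ω = 798.8000×80/72 = 887.5556 rpm, dir flips to +; running = +887.5556
Stage 3 [25T→93T]: ω = 887.5556×25/93 = 238.5902 rpm, dir flips to −; running = −238.5902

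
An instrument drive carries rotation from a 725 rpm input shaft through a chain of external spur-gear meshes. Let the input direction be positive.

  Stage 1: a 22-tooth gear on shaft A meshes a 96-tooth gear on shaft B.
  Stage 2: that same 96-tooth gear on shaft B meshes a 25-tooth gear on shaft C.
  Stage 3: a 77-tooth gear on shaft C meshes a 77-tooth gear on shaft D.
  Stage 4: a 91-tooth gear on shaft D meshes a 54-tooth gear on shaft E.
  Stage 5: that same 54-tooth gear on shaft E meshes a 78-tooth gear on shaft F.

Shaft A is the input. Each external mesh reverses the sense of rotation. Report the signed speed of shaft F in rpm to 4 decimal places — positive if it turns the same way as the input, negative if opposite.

Stage 1 [22T→96T]: ω = 725.0000×22/96 = 166.1458 rpm, dir flips to −; running = −166.1458
Stage 2 [96T→25T]: ω = 166.1458×96/25 = 638.0000 rpm, dir flips to +; running = +638.0000
Stage 3 [77T→77T]: ω = 638.0000×77/77 = 638.0000 rpm, dir flips to −; running = −638.0000
Stage 4 [91T→54T]: ω = 638.0000×91/54 = 1075.1481 rpm, dir flips to +; running = +1075.1481
Stage 5 [54T→78T]: ω = 1075.1481×54/78 = 744.3333 rpm, dir flips to −; running = −744.3333

-744.3333 rpm (opposite to input, |ω| = 744.3333 rpm)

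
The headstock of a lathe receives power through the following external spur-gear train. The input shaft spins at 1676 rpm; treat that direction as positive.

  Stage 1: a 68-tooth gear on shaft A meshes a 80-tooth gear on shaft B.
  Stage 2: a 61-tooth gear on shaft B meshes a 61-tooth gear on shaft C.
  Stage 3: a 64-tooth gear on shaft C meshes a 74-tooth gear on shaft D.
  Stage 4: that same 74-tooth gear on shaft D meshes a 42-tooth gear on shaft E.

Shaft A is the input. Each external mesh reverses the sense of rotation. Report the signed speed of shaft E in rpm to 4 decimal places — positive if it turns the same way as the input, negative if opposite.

Stage 1 [68T→80T]: ω = 1676.0000×68/80 = 1424.6000 rpm, dir flips to −; running = −1424.6000
Stage 2 [61T→61T]: ω = 1424.6000×61/61 = 1424.6000 rpm, dir flips to +; running = +1424.6000
Stage 3 [64T→74T]: ω = 1424.6000×64/74 = 1232.0865 rpm, dir flips to −; running = −1232.0865
Stage 4 [74T→42T]: ω = 1232.0865×74/42 = 2170.8190 rpm, dir flips to +; running = +2170.8190

+2170.8190 rpm (same as input, |ω| = 2170.8190 rpm)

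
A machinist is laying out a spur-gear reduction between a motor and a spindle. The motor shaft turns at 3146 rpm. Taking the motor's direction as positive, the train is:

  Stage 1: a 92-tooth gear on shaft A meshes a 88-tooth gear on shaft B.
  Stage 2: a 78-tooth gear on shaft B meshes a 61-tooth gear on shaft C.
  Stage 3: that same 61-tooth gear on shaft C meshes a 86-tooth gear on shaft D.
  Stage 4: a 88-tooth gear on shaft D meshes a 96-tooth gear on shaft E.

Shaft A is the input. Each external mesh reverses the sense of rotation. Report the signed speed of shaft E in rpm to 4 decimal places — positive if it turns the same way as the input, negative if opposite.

+2734.4593 rpm (same as input, |ω| = 2734.4593 rpm)

Stage 1 [92T→88T]: ω = 3146.0000×92/88 = 3289.0000 rpm, dir flips to −; running = −3289.0000
Stage 2 [78T→61T]: ω = 3289.0000×78/61 = 4205.6066 rpm, dir flips to +; running = +4205.6066
Stage 3 [61T→86T]: ω = 4205.6066×61/86 = 2983.0465 rpm, dir flips to −; running = −2983.0465
Stage 4 [88T→96T]: ω = 2983.0465×88/96 = 2734.4593 rpm, dir flips to +; running = +2734.4593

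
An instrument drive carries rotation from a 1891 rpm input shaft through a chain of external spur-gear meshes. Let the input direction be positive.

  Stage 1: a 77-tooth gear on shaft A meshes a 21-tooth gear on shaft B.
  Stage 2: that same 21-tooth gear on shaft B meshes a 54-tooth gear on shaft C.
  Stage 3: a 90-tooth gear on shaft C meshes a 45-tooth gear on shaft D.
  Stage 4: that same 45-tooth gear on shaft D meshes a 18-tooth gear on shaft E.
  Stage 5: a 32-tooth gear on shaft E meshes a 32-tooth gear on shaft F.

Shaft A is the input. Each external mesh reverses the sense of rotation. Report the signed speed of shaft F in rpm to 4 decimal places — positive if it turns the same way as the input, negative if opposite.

-13482.1296 rpm (opposite to input, |ω| = 13482.1296 rpm)

Stage 1 [77T→21T]: ω = 1891.0000×77/21 = 6933.6667 rpm, dir flips to −; running = −6933.6667
Stage 2 [21T→54T]: ω = 6933.6667×21/54 = 2696.4259 rpm, dir flips to +; running = +2696.4259
Stage 3 [90T→45T]: ω = 2696.4259×90/45 = 5392.8519 rpm, dir flips to −; running = −5392.8519
Stage 4 [45T→18T]: ω = 5392.8519×45/18 = 13482.1296 rpm, dir flips to +; running = +13482.1296
Stage 5 [32T→32T]: ω = 13482.1296×32/32 = 13482.1296 rpm, dir flips to −; running = −13482.1296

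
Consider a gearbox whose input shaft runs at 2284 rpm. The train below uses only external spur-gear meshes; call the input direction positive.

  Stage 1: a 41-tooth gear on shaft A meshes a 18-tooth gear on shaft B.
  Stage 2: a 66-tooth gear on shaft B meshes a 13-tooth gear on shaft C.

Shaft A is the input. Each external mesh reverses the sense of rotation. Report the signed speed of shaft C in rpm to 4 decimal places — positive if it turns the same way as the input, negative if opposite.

+26412.4103 rpm (same as input, |ω| = 26412.4103 rpm)

Stage 1 [41T→18T]: ω = 2284.0000×41/18 = 5202.4444 rpm, dir flips to −; running = −5202.4444
Stage 2 [66T→13T]: ω = 5202.4444×66/13 = 26412.4103 rpm, dir flips to +; running = +26412.4103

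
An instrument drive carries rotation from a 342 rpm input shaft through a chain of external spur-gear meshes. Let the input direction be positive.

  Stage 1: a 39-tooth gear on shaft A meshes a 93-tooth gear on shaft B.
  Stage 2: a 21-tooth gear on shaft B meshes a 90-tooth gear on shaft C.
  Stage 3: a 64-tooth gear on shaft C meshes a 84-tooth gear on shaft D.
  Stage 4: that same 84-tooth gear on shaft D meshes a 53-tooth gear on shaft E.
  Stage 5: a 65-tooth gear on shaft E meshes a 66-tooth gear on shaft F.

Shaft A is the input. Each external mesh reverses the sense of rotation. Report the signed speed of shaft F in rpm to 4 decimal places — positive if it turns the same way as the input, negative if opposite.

Stage 1 [39T→93T]: ω = 342.0000×39/93 = 143.4194 rpm, dir flips to −; running = −143.4194
Stage 2 [21T→90T]: ω = 143.4194×21/90 = 33.4645 rpm, dir flips to +; running = +33.4645
Stage 3 [64T→84T]: ω = 33.4645×64/84 = 25.4968 rpm, dir flips to −; running = −25.4968
Stage 4 [84T→53T]: ω = 25.4968×84/53 = 40.4100 rpm, dir flips to +; running = +40.4100
Stage 5 [65T→66T]: ω = 40.4100×65/66 = 39.7977 rpm, dir flips to −; running = −39.7977

-39.7977 rpm (opposite to input, |ω| = 39.7977 rpm)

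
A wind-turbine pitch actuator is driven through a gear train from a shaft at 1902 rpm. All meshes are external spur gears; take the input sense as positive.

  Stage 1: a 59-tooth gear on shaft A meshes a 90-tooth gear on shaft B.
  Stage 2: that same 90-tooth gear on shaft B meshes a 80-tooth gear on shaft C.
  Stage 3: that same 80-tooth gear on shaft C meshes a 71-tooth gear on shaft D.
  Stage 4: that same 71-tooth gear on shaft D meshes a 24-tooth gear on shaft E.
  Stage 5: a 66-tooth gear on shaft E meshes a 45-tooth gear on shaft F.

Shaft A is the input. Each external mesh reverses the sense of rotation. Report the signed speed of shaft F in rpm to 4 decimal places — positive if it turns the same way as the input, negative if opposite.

-6857.7667 rpm (opposite to input, |ω| = 6857.7667 rpm)

Stage 1 [59T→90T]: ω = 1902.0000×59/90 = 1246.8667 rpm, dir flips to −; running = −1246.8667
Stage 2 [90T→80T]: ω = 1246.8667×90/80 = 1402.7250 rpm, dir flips to +; running = +1402.7250
Stage 3 [80T→71T]: ω = 1402.7250×80/71 = 1580.5352 rpm, dir flips to −; running = −1580.5352
Stage 4 [71T→24T]: ω = 1580.5352×71/24 = 4675.7500 rpm, dir flips to +; running = +4675.7500
Stage 5 [66T→45T]: ω = 4675.7500×66/45 = 6857.7667 rpm, dir flips to −; running = −6857.7667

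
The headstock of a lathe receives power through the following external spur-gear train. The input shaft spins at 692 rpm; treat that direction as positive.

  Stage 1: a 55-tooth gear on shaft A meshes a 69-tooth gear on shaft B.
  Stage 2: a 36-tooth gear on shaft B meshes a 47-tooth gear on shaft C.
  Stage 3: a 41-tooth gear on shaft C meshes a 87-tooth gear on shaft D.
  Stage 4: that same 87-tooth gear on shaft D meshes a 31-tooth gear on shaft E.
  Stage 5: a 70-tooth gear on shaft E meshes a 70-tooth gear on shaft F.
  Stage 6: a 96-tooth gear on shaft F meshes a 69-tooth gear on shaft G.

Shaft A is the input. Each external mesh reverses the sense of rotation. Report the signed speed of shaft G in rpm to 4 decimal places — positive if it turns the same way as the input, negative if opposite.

Stage 1 [55T→69T]: ω = 692.0000×55/69 = 551.5942 rpm, dir flips to −; running = −551.5942
Stage 2 [36T→47T]: ω = 551.5942×36/47 = 422.4977 rpm, dir flips to +; running = +422.4977
Stage 3 [41T→87T]: ω = 422.4977×41/87 = 199.1081 rpm, dir flips to −; running = −199.1081
Stage 4 [87T→31T]: ω = 199.1081×87/31 = 558.7873 rpm, dir flips to +; running = +558.7873
Stage 5 [70T→70T]: ω = 558.7873×70/70 = 558.7873 rpm, dir flips to −; running = −558.7873
Stage 6 [96T→69T]: ω = 558.7873×96/69 = 777.4431 rpm, dir flips to +; running = +777.4431

+777.4431 rpm (same as input, |ω| = 777.4431 rpm)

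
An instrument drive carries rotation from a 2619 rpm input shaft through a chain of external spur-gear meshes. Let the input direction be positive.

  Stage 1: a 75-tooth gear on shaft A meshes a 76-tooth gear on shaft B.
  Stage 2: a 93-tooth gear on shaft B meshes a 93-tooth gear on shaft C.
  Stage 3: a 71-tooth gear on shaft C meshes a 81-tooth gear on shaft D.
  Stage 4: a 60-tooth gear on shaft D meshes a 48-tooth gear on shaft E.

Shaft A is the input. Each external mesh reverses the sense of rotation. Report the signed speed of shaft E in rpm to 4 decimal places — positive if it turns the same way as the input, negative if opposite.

Stage 1 [75T→76T]: ω = 2619.0000×75/76 = 2584.5395 rpm, dir flips to −; running = −2584.5395
Stage 2 [93T→93T]: ω = 2584.5395×93/93 = 2584.5395 rpm, dir flips to +; running = +2584.5395
Stage 3 [71T→81T]: ω = 2584.5395×71/81 = 2265.4605 rpm, dir flips to −; running = −2265.4605
Stage 4 [60T→48T]: ω = 2265.4605×60/48 = 2831.8257 rpm, dir flips to +; running = +2831.8257

+2831.8257 rpm (same as input, |ω| = 2831.8257 rpm)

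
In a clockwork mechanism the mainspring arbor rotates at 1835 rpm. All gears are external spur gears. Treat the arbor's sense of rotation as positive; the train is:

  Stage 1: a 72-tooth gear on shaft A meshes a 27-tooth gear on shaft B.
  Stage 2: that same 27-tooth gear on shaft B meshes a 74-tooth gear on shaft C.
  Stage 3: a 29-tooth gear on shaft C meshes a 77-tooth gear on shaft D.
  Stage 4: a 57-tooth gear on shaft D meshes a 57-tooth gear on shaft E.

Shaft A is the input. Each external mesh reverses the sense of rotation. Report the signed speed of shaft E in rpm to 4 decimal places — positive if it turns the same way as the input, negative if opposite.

Stage 1 [72T→27T]: ω = 1835.0000×72/27 = 4893.3333 rpm, dir flips to −; running = −4893.3333
Stage 2 [27T→74T]: ω = 4893.3333×27/74 = 1785.4054 rpm, dir flips to +; running = +1785.4054
Stage 3 [29T→77T]: ω = 1785.4054×29/77 = 672.4254 rpm, dir flips to −; running = −672.4254
Stage 4 [57T→57T]: ω = 672.4254×57/57 = 672.4254 rpm, dir flips to +; running = +672.4254

+672.4254 rpm (same as input, |ω| = 672.4254 rpm)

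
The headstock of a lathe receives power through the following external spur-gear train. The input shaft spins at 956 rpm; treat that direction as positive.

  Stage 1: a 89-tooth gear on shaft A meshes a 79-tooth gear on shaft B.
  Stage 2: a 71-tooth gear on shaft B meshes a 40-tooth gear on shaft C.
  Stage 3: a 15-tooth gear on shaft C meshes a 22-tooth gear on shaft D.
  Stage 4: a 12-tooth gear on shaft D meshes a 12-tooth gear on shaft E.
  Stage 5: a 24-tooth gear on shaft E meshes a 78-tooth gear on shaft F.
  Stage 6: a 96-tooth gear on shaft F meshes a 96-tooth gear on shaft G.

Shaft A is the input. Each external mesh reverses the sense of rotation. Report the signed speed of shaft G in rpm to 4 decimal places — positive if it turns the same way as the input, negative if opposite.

Stage 1 [89T→79T]: ω = 956.0000×89/79 = 1077.0127 rpm, dir flips to −; running = −1077.0127
Stage 2 [71T→40T]: ω = 1077.0127×71/40 = 1911.6975 rpm, dir flips to +; running = +1911.6975
Stage 3 [15T→22T]: ω = 1911.6975×15/22 = 1303.4301 rpm, dir flips to −; running = −1303.4301
Stage 4 [12T→12T]: ω = 1303.4301×12/12 = 1303.4301 rpm, dir flips to +; running = +1303.4301
Stage 5 [24T→78T]: ω = 1303.4301×24/78 = 401.0554 rpm, dir flips to −; running = −401.0554
Stage 6 [96T→96T]: ω = 401.0554×96/96 = 401.0554 rpm, dir flips to +; running = +401.0554

+401.0554 rpm (same as input, |ω| = 401.0554 rpm)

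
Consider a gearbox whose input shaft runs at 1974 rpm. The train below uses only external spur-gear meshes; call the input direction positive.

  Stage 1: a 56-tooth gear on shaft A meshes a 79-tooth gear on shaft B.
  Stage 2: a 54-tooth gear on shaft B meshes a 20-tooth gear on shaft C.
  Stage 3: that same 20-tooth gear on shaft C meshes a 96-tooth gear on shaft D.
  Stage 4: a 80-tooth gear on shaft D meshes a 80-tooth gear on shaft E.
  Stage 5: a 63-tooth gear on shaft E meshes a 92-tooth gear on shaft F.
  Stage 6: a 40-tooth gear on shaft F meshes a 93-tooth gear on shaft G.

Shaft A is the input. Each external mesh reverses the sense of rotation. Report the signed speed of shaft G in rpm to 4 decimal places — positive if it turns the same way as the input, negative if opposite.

+231.8251 rpm (same as input, |ω| = 231.8251 rpm)

Stage 1 [56T→79T]: ω = 1974.0000×56/79 = 1399.2911 rpm, dir flips to −; running = −1399.2911
Stage 2 [54T→20T]: ω = 1399.2911×54/20 = 3778.0861 rpm, dir flips to +; running = +3778.0861
Stage 3 [20T→96T]: ω = 3778.0861×20/96 = 787.1013 rpm, dir flips to −; running = −787.1013
Stage 4 [80T→80T]: ω = 787.1013×80/80 = 787.1013 rpm, dir flips to +; running = +787.1013
Stage 5 [63T→92T]: ω = 787.1013×63/92 = 538.9933 rpm, dir flips to −; running = −538.9933
Stage 6 [40T→93T]: ω = 538.9933×40/93 = 231.8251 rpm, dir flips to +; running = +231.8251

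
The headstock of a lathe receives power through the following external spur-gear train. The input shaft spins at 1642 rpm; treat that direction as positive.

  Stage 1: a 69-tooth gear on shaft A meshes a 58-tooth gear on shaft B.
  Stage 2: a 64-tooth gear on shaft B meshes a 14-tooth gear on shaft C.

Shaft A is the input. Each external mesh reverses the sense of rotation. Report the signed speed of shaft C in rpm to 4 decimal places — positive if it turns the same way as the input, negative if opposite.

Stage 1 [69T→58T]: ω = 1642.0000×69/58 = 1953.4138 rpm, dir flips to −; running = −1953.4138
Stage 2 [64T→14T]: ω = 1953.4138×64/14 = 8929.8916 rpm, dir flips to +; running = +8929.8916

+8929.8916 rpm (same as input, |ω| = 8929.8916 rpm)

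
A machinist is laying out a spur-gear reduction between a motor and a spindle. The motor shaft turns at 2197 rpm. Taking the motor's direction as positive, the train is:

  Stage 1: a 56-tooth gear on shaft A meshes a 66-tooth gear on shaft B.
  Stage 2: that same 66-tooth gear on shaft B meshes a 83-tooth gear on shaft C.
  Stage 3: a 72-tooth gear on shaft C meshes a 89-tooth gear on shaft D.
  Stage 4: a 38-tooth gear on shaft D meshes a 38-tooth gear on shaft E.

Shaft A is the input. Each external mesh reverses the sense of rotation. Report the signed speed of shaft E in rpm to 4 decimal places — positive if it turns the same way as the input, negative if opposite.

Stage 1 [56T→66T]: ω = 2197.0000×56/66 = 1864.1212 rpm, dir flips to −; running = −1864.1212
Stage 2 [66T→83T]: ω = 1864.1212×66/83 = 1482.3133 rpm, dir flips to +; running = +1482.3133
Stage 3 [72T→89T]: ω = 1482.3133×72/89 = 1199.1748 rpm, dir flips to −; running = −1199.1748
Stage 4 [38T→38T]: ω = 1199.1748×38/38 = 1199.1748 rpm, dir flips to +; running = +1199.1748

+1199.1748 rpm (same as input, |ω| = 1199.1748 rpm)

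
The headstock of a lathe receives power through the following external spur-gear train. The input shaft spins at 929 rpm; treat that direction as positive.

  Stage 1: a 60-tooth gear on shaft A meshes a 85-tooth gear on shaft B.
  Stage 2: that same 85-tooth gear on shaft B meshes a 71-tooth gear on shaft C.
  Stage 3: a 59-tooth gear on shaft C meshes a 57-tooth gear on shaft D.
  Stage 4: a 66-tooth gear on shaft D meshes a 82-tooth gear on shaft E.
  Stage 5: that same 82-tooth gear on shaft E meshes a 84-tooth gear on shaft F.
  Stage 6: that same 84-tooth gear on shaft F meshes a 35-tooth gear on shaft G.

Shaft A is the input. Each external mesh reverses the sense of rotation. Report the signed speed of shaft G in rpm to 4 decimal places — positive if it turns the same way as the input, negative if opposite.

Stage 1 [60T→85T]: ω = 929.0000×60/85 = 655.7647 rpm, dir flips to −; running = −655.7647
Stage 2 [85T→71T]: ω = 655.7647×85/71 = 785.0704 rpm, dir flips to +; running = +785.0704
Stage 3 [59T→57T]: ω = 785.0704×59/57 = 812.6168 rpm, dir flips to −; running = −812.6168
Stage 4 [66T→82T]: ω = 812.6168×66/82 = 654.0574 rpm, dir flips to +; running = +654.0574
Stage 5 [82T→84T]: ω = 654.0574×82/84 = 638.4846 rpm, dir flips to −; running = −638.4846
Stage 6 [84T→35T]: ω = 638.4846×84/35 = 1532.3630 rpm, dir flips to +; running = +1532.3630

+1532.3630 rpm (same as input, |ω| = 1532.3630 rpm)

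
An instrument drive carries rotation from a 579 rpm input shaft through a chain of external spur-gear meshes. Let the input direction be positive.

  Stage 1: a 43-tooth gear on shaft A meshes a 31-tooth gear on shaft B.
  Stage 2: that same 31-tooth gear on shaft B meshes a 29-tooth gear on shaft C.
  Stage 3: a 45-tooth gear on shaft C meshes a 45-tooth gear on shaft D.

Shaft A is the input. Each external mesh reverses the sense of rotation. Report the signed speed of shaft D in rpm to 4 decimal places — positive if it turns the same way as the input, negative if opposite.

-858.5172 rpm (opposite to input, |ω| = 858.5172 rpm)

Stage 1 [43T→31T]: ω = 579.0000×43/31 = 803.1290 rpm, dir flips to −; running = −803.1290
Stage 2 [31T→29T]: ω = 803.1290×31/29 = 858.5172 rpm, dir flips to +; running = +858.5172
Stage 3 [45T→45T]: ω = 858.5172×45/45 = 858.5172 rpm, dir flips to −; running = −858.5172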